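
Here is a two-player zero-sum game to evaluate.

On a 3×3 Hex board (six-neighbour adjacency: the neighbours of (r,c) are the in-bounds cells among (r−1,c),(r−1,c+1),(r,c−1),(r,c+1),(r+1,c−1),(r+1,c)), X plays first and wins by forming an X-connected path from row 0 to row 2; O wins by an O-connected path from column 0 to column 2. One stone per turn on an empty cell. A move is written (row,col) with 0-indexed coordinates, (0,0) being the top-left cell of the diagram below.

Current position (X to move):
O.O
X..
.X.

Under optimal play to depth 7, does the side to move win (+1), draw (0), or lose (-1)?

value(O.O/X../.X., X) = +1

ply 1, X at O.O/X../.X. | (0,1)=+1→OXO/X../.X.*; (1,1)=-1→O.O/XX./.X.; (1,2)=-1→O.O/X.X/.X.; (2,0)=-1→O.O/X../XX.; (2,2)=-1→O.O/X../.XX
ply 2, O at OXO/X../.X. | (1,1)=-1→OXO/XO./.X.*; (1,2)=-1→OXO/X.O/.X.; (2,0)=-1→OXO/X../OX.; (2,2)=-1→OXO/X../.XO
ply 3, X at OXO/XO./.X. | (1,2)=-1→OXO/XOX/.X.; (2,0)=+1→OXO/XO./XX.*; (2,2)=-1→OXO/XO./.XX
ply 4: OXO/XO./XX. is terminal -1 (O); from O.O/X../.X. depth 7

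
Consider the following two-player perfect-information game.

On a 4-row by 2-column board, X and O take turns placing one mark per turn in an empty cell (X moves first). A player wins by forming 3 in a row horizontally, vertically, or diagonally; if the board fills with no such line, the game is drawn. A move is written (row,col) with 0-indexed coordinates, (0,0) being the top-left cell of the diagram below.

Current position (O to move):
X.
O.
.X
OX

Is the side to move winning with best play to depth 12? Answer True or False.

O winning at [X./O./.X/OX]: True

[X./O./.X/OX] O move#1: (0,1):-1/XO/O./.X/OX, (1,1):+0/X./OO/.X/OX, (2,0):+1/X./O./OX/OX*
[X./O./OX/OX] end (terminal -1, X#2); searched X./O./.X/OX to 12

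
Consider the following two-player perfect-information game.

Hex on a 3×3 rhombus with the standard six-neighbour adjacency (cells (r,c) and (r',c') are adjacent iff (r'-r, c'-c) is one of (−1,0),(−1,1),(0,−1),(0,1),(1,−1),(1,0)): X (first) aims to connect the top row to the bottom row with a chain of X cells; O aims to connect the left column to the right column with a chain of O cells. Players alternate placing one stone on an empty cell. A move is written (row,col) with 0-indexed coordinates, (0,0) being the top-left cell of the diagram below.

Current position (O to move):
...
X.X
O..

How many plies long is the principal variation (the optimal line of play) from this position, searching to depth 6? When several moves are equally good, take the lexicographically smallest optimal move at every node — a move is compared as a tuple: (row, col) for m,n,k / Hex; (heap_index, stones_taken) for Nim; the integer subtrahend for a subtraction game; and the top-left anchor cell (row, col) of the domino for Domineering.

PV length from [.../X.X/O..]: 6 plies

p1 O@[.../X.X/O..]: (0,0)[O../X.X/O..]-1* (0,1)[.O./X.X/O..]-1 (0,2)[..O/X.X/O..]-1 (1,1)[.../XOX/O..]-1 (2,1)[.../X.X/OO.]-1 (2,2)[.../X.X/O.O]-1
p2 X@[O../X.X/O..]: (0,1)[OX./X.X/O..]+1* (0,2)[O.X/X.X/O..]+1 (1,1)[O../XXX/O..]+1 (2,1)[O../X.X/OX.]-1 (2,2)[O../X.X/O.X]-1
p3 O@[OX./X.X/O..]: (0,2)[OXO/X.X/O..]-1* (1,1)[OX./XOX/O..]-1 (2,1)[OX./X.X/OO.]-1 (2,2)[OX./X.X/O.O]-1
p4 X@[OXO/X.X/O..]: (1,1)[OXO/XXX/O..]+1* (2,1)[OXO/X.X/OX.]-1 (2,2)[OXO/X.X/O.X]-1
p5 O@[OXO/XXX/O..]: (2,1)[OXO/XXX/OO.]-1* (2,2)[OXO/XXX/O.O]-1
p6 X@[OXO/XXX/OO.]: (2,2)[OXO/XXX/OOX]+1*
p7 O@[OXO/XXX/OOX] terminal -1; root [.../X.X/O..] d6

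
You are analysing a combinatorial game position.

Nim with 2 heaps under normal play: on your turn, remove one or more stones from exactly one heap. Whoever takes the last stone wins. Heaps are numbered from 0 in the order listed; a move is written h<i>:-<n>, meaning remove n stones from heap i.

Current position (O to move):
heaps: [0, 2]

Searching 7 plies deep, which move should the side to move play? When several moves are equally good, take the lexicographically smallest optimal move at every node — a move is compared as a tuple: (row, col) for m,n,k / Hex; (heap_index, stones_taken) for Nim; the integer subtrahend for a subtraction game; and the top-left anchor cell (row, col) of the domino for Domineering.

[(0,2)] O move#1: h1:-1:-1/(0,1), h1:-2:+1/(0,0)*
[(0,0)] end (terminal -1, X#2); searched (0,2) to 7

O's best at [(0,2)]: h1:-2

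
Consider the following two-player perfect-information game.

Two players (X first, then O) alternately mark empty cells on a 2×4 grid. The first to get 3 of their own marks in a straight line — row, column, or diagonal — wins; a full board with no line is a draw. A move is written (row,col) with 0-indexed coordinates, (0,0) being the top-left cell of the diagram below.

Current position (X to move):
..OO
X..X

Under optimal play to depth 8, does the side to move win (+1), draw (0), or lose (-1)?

value(..OO/X..X, X) = 0

p1 X@[..OO/X..X]: (0,0)[X.OO/X..X]-1 (0,1)[.XOO/X..X]+0* (1,1)[..OO/XX.X]-1 (1,2)[..OO/X.XX]-1
p2 O@[.XOO/X..X]: (0,0)[OXOO/X..X]+0* (1,1)[.XOO/XO.X]+0 (1,2)[.XOO/X.OX]+0
p3 X@[OXOO/X..X]: (1,1)[OXOO/XX.X]+0* (1,2)[OXOO/X.XX]+0
p4 O@[OXOO/XX.X]: (1,2)[OXOO/XXOX]+0*
p5 X@[OXOO/XXOX] terminal +0; root [..OO/X..X] d8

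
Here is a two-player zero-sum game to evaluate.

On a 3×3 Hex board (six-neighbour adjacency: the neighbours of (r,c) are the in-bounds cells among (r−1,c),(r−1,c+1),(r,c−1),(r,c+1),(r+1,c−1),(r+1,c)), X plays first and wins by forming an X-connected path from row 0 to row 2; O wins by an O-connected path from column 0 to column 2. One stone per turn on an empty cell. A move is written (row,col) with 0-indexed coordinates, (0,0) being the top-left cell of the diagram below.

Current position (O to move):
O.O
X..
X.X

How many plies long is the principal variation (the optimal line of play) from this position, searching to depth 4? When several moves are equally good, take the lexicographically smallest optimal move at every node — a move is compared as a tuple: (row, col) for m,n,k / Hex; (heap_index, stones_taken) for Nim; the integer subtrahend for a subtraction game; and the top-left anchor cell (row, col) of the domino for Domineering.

PV length from [O.O/X../X.X]: 1 ply

p1 O@[O.O/X../X.X]: (0,1)[OOO/X../X.X]+1* (1,1)[O.O/XO./X.X]-1 (1,2)[O.O/X.O/X.X]-1 (2,1)[O.O/X../XOX]-1
p2 X@[OOO/X../X.X] terminal -1; root [O.O/X../X.X] d4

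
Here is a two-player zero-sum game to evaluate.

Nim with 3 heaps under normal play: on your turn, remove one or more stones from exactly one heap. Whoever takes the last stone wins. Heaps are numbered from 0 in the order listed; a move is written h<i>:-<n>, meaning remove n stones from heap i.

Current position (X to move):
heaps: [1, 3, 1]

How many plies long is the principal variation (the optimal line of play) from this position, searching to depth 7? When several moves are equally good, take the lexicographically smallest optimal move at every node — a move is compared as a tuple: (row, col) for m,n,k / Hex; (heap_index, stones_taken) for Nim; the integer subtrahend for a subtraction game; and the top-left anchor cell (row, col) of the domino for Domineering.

[(1,3,1)] X move#1: h0:-1:-1/(0,3,1), h1:-1:-1/(1,2,1), h1:-2:-1/(1,1,1), h1:-3:+1/(1,0,1)*, h2:-1:-1/(1,3,0)
[(1,0,1)] O move#2: h0:-1:-1/(0,0,1)*, h2:-1:-1/(1,0,0)
[(0,0,1)] X move#3: h2:-1:+1/(0,0,0)*
[(0,0,0)] end (terminal -1, O#4); searched (1,3,1) to 7

PV length from [(1,3,1)]: 3 plies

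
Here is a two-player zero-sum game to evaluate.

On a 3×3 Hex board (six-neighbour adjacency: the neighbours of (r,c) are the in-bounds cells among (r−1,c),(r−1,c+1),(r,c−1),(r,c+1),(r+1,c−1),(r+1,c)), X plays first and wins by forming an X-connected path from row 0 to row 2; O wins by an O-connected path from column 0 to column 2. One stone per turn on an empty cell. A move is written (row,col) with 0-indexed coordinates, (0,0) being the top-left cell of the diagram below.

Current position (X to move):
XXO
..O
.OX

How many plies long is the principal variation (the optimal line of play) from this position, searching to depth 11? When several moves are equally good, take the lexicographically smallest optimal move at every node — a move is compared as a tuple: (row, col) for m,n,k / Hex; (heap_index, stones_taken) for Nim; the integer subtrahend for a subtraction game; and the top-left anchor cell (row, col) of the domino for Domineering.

PV length from [XXO/..O/.OX]: 3 plies

ply 1, X at XXO/..O/.OX | (1,0)=-1→XXO/X.O/.OX; (1,1)=-1→XXO/.XO/.OX; (2,0)=+1→XXO/..O/XOX*
ply 2, O at XXO/..O/XOX | (1,0)=-1→XXO/O.O/XOX*; (1,1)=-1→XXO/.OO/XOX
ply 3, X at XXO/O.O/XOX | (1,1)=+1→XXO/OXO/XOX*
ply 4: XXO/OXO/XOX is terminal -1 (O); from XXO/..O/.OX depth 11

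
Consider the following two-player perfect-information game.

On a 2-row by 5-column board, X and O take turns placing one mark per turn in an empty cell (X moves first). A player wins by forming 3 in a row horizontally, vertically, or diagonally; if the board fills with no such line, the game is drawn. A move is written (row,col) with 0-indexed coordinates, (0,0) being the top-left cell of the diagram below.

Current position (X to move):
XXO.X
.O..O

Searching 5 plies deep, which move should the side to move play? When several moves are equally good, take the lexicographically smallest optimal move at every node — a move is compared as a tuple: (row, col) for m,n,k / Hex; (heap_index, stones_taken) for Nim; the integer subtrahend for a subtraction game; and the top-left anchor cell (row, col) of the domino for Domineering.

X's best at [XXO.X/.O..O]: (1,0)

[XXO.X/.O..O] X move#1: (0,3):-1/XXOXX/.O..O, (1,0):+0/XXO.X/XO..O*, (1,2):+0/XXO.X/.OX.O, (1,3):+0/XXO.X/.O.XO
[XXO.X/XO..O] O move#2: (0,3):+0/XXOOX/XO..O*, (1,2):+0/XXO.X/XOO.O, (1,3):+0/XXO.X/XO.OO
[XXOOX/XO..O] X move#3: (1,2):+0/XXOOX/XOX.O*, (1,3):+0/XXOOX/XO.XO
[XXOOX/XOX.O] O move#4: (1,3):+0/XXOOX/XOXOO*
[XXOOX/XOXOO] end (terminal +0, X#5); searched XXO.X/.O..O to 5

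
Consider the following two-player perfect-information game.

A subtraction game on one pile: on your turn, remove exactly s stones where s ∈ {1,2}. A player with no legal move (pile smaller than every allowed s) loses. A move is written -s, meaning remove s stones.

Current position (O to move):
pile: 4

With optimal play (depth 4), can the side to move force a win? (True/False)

[4] O move#1: -1:+1/3*, -2:-1/2
[3] X move#2: -1:-1/2*, -2:-1/1
[2] O move#3: -1:-1/1, -2:+1/0*
[0] end (terminal -1, X#4); searched 4 to 4

O winning at [4]: True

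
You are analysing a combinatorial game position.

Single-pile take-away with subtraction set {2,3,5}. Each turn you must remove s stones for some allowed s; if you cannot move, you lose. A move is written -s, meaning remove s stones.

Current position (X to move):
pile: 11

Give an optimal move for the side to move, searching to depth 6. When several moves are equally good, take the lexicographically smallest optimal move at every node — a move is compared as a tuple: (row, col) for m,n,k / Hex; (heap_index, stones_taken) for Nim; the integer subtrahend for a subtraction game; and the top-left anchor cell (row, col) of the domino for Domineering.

ply 1, X at 11 | -2=-1→9; -3=+1→8*; -5=-1→6
ply 2, O at 8 | -2=-1→6*; -3=-1→5; -5=-1→3
ply 3, X at 6 | -2=-1→4; -3=-1→3; -5=+1→1*
ply 4: 1 is terminal -1 (O); from 11 depth 6

X's best at [11]: -3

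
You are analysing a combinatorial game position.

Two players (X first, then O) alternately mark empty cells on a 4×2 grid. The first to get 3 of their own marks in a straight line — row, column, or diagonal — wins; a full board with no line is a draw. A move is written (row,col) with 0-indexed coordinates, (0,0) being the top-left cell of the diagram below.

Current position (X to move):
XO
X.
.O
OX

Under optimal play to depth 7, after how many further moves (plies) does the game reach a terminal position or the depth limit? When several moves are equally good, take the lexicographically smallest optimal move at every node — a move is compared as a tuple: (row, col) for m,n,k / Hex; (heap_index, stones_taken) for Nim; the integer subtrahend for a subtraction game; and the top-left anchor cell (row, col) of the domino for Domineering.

ply 1, X at XO/X./.O/OX | (1,1)=+0→XO/XX/.O/OX; (2,0)=+1→XO/X./XO/OX*
ply 2: XO/X./XO/OX is terminal -1 (O); from XO/X./.O/OX depth 7

PV length from [XO/X./.O/OX]: 1 ply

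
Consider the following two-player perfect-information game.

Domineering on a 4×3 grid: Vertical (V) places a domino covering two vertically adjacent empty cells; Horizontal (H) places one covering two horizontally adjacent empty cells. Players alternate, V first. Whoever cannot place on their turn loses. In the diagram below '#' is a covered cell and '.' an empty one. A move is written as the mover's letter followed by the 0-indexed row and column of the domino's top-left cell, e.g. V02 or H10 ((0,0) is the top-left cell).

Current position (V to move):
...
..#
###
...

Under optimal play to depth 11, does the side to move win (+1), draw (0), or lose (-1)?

value(.../..#/###/..., V) = +1

[.../..#/###/...] V move#1: V00:-1/#../#.#/###/..., V01:+1/.#./.##/###/...*
[.#./.##/###/...] H move#2: H30:-1/.#./.##/###/##.*, H31:-1/.#./.##/###/.##
[.#./.##/###/##.] V move#3: V00:+1/##./###/###/##.*
[##./###/###/##.] end (terminal -1, H#4); searched .../..#/###/... to 11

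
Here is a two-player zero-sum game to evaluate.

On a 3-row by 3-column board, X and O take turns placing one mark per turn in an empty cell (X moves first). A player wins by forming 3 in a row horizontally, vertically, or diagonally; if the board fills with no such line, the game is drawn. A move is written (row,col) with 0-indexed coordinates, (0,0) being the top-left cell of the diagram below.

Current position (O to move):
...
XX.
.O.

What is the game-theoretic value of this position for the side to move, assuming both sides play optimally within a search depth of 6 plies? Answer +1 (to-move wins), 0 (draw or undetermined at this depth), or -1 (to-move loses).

value(.../XX./.O., O) = -1

p1 O@[.../XX./.O.]: (0,0)[O../XX./.O.]-1* (0,1)[.O./XX./.O.]-1 (0,2)[..O/XX./.O.]-1 (1,2)[.../XXO/.O.]-1 (2,0)[.../XX./OO.]-1 (2,2)[.../XX./.OO]-1
p2 X@[O../XX./.O.]: (0,1)[OX./XX./.O.]+0 (0,2)[O.X/XX./.O.]+1* (1,2)[O../XXX/.O.]+1 (2,0)[O../XX./XO.]+1 (2,2)[O../XX./.OX]+0
p3 O@[O.X/XX./.O.]: (0,1)[OOX/XX./.O.]-1* (1,2)[O.X/XXO/.O.]-1 (2,0)[O.X/XX./OO.]-1 (2,2)[O.X/XX./.OO]-1
p4 X@[OOX/XX./.O.]: (1,2)[OOX/XXX/.O.]+1* (2,0)[OOX/XX./XO.]+1 (2,2)[OOX/XX./.OX]+1
p5 O@[OOX/XXX/.O.] terminal -1; root [.../XX./.O.] d6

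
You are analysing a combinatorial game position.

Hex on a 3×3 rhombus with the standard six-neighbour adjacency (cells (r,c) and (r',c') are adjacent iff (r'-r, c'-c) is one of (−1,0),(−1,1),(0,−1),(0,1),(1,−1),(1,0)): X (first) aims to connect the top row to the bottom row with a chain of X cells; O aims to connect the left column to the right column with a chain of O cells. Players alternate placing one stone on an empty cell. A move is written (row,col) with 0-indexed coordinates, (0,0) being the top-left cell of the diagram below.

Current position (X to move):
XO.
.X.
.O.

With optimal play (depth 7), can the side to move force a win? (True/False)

X winning at [XO./.X./.O.]: True

ply 1, X at XO./.X./.O. | (0,2)=-1→XOX/.X./.O.; (1,0)=-1→XO./XX./.O.; (1,2)=+1→XO./.XX/.O.*; (2,0)=+1→XO./.X./XO.; (2,2)=+1→XO./.X./.OX
ply 2, O at XO./.XX/.O. | (0,2)=-1→XOO/.XX/.O.*; (1,0)=-1→XO./OXX/.O.; (2,0)=-1→XO./.XX/OO.; (2,2)=-1→XO./.XX/.OO
ply 3, X at XOO/.XX/.O. | (1,0)=+1→XOO/XXX/.O.*; (2,0)=-1→XOO/.XX/XO.; (2,2)=-1→XOO/.XX/.OX
ply 4, O at XOO/XXX/.O. | (2,0)=-1→XOO/XXX/OO.*; (2,2)=-1→XOO/XXX/.OO
ply 5, X at XOO/XXX/OO. | (2,2)=+1→XOO/XXX/OOX*
ply 6: XOO/XXX/OOX is terminal -1 (O); from XO./.X./.O. depth 7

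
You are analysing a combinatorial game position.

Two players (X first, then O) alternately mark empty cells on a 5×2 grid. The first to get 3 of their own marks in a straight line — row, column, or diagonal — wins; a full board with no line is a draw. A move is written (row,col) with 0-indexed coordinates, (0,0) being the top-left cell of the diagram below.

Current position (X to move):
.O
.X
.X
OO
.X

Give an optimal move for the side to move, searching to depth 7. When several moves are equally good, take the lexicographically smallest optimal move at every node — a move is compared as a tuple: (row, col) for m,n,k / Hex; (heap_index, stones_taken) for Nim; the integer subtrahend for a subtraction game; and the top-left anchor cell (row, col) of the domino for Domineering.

X's best at [.O/.X/.X/OO/.X]: (1,0)

[.O/.X/.X/OO/.X] X move#1: (0,0):-1/XO/.X/.X/OO/.X, (1,0):+0/.O/XX/.X/OO/.X*, (2,0):+0/.O/.X/XX/OO/.X, (4,0):+0/.O/.X/.X/OO/XX
[.O/XX/.X/OO/.X] O move#2: (0,0):+0/OO/XX/.X/OO/.X*, (2,0):+0/.O/XX/OX/OO/.X, (4,0):+0/.O/XX/.X/OO/OX
[OO/XX/.X/OO/.X] X move#3: (2,0):+0/OO/XX/XX/OO/.X*, (4,0):+0/OO/XX/.X/OO/XX
[OO/XX/XX/OO/.X] O move#4: (4,0):+0/OO/XX/XX/OO/OX*
[OO/XX/XX/OO/OX] end (terminal +0, X#5); searched .O/.X/.X/OO/.X to 7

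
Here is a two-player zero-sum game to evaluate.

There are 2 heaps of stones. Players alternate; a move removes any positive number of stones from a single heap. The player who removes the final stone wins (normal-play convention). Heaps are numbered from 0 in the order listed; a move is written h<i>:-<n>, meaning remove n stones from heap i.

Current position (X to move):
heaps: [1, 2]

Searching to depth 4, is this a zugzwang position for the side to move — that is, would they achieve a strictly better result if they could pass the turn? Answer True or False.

zugzwang((1,2), X) = False

p1 X@[(1,2)]: h0:-1[(0,2)]-1 h1:-1[(1,1)]+1* h1:-2[(1,0)]-1
p2 O@[(1,1)]: h0:-1[(0,1)]-1* h1:-1[(1,0)]-1
p3 X@[(0,1)]: h1:-1[(0,0)]+1*
p4 O@[(0,0)] terminal -1; root [(1,2)] d4
if X skipped the turn, O would face:
~ p1 O@[(1,2)]: h0:-1[(0,2)]-1 h1:-1[(1,1)]+1* h1:-2[(1,0)]-1
~ p2 X@[(1,1)]: h0:-1[(0,1)]-1* h1:-1[(1,0)]-1
~ p3 O@[(0,1)]: h1:-1[(0,0)]+1*
~ p4 X@[(0,0)] terminal -1; root [(1,2)] d4
compare (X): move=+1 vs pass=-1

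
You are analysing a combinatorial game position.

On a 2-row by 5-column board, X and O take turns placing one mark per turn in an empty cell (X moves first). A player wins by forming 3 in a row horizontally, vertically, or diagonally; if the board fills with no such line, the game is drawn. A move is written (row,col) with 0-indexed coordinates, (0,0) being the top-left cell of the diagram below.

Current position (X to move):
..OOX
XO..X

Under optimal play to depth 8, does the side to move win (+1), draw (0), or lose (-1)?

p1 X@[..OOX/XO..X]: (0,0)[X.OOX/XO..X]-1 (0,1)[.XOOX/XO..X]+0* (1,2)[..OOX/XOX.X]-1 (1,3)[..OOX/XO.XX]-1
p2 O@[.XOOX/XO..X]: (0,0)[OXOOX/XO..X]+0* (1,2)[.XOOX/XOO.X]+0 (1,3)[.XOOX/XO.OX]+0
p3 X@[OXOOX/XO..X]: (1,2)[OXOOX/XOX.X]+0* (1,3)[OXOOX/XO.XX]+0
p4 O@[OXOOX/XOX.X]: (1,3)[OXOOX/XOXOX]+0*
p5 X@[OXOOX/XOXOX] terminal +0; root [..OOX/XO..X] d8

value(..OOX/XO..X, X) = 0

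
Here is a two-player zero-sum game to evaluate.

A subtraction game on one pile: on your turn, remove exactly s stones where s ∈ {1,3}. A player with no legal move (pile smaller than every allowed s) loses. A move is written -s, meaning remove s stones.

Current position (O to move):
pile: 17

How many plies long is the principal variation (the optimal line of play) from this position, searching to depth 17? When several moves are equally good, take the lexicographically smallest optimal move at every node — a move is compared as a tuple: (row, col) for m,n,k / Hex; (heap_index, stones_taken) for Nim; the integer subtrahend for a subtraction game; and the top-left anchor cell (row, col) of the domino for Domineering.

p1 O@[17]: -1[16]+1* -3[14]+1
p2 X@[16]: -1[15]-1* -3[13]-1
p3 O@[15]: -1[14]+1* -3[12]+1
p4 X@[14]: -1[13]-1* -3[11]-1
p5 O@[13]: -1[12]+1* -3[10]+1
p6 X@[12]: -1[11]-1* -3[9]-1
p7 O@[11]: -1[10]+1* -3[8]+1
p8 X@[10]: -1[9]-1* -3[7]-1
p9 O@[9]: -1[8]+1* -3[6]+1
p10 X@[8]: -1[7]-1* -3[5]-1
p11 O@[7]: -1[6]+1* -3[4]+1
p12 X@[6]: -1[5]-1* -3[3]-1
p13 O@[5]: -1[4]+1* -3[2]+1
p14 X@[4]: -1[3]-1* -3[1]-1
p15 O@[3]: -1[2]+1* -3[0]+1
p16 X@[2]: -1[1]-1*
p17 O@[1]: -1[0]+1*
p18 X@[0] terminal -1; root [17] d17

PV length from [17]: 17 plies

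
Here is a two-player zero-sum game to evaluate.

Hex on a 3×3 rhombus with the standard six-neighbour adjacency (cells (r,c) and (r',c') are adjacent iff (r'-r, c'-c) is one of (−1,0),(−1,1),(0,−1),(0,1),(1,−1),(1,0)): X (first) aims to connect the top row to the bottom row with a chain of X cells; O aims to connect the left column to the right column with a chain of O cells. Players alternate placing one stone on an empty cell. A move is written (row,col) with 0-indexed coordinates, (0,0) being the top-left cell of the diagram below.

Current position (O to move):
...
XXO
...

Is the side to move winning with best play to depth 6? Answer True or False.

O winning at [.../XXO/...]: False

[.../XXO/...] O move#1: (0,0):-1/O../XXO/...*, (0,1):-1/.O./XXO/..., (0,2):-1/..O/XXO/..., (2,0):-1/.../XXO/O.., (2,1):-1/.../XXO/.O., (2,2):-1/.../XXO/..O
[O../XXO/...] X move#2: (0,1):+1/OX./XXO/...*, (0,2):+1/O.X/XXO/..., (2,0):+1/O../XXO/X.., (2,1):+1/O../XXO/.X., (2,2):+1/O../XXO/..X
[OX./XXO/...] O move#3: (0,2):-1/OXO/XXO/...*, (2,0):-1/OX./XXO/O.., (2,1):-1/OX./XXO/.O., (2,2):-1/OX./XXO/..O
[OXO/XXO/...] X move#4: (2,0):+1/OXO/XXO/X..*, (2,1):+1/OXO/XXO/.X., (2,2):+1/OXO/XXO/..X
[OXO/XXO/X..] end (terminal -1, O#5); searched .../XXO/... to 6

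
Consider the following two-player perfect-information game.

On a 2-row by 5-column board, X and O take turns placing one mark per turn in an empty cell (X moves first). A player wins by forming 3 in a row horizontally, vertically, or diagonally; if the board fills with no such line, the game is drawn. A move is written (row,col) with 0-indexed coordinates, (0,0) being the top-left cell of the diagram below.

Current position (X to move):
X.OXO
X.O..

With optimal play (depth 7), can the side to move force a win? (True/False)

X winning at [X.OXO/X.O..]: False

p1 X@[X.OXO/X.O..]: (0,1)[XXOXO/X.O..]-1 (1,1)[X.OXO/XXO..]+0* (1,3)[X.OXO/X.OX.]+0 (1,4)[X.OXO/X.O.X]+0
p2 O@[X.OXO/XXO..]: (0,1)[XOOXO/XXO..]+0* (1,3)[X.OXO/XXOO.]+0 (1,4)[X.OXO/XXO.O]+0
p3 X@[XOOXO/XXO..]: (1,3)[XOOXO/XXOX.]+0* (1,4)[XOOXO/XXO.X]+0
p4 O@[XOOXO/XXOX.]: (1,4)[XOOXO/XXOXO]+0*
p5 X@[XOOXO/XXOXO] terminal +0; root [X.OXO/X.O..] d7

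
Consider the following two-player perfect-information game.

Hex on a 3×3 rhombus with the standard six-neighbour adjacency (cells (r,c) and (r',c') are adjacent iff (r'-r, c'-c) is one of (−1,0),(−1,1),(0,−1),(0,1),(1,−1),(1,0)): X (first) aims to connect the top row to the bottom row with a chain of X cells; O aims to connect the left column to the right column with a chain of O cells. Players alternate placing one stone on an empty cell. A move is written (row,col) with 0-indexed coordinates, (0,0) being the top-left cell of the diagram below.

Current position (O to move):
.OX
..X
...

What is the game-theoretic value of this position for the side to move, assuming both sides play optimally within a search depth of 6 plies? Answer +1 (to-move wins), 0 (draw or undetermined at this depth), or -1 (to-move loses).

value(.OX/..X/..., O) = -1

p1 O@[.OX/..X/...]: (0,0)[OOX/..X/...]-1* (1,0)[.OX/O.X/...]-1 (1,1)[.OX/.OX/...]-1 (2,0)[.OX/..X/O..]-1 (2,1)[.OX/..X/.O.]-1 (2,2)[.OX/..X/..O]-1
p2 X@[OOX/..X/...]: (1,0)[OOX/X.X/...]+1* (1,1)[OOX/.XX/...]+1 (2,0)[OOX/..X/X..]+1 (2,1)[OOX/..X/.X.]+1 (2,2)[OOX/..X/..X]+1
p3 O@[OOX/X.X/...]: (1,1)[OOX/XOX/...]-1* (2,0)[OOX/X.X/O..]-1 (2,1)[OOX/X.X/.O.]-1 (2,2)[OOX/X.X/..O]-1
p4 X@[OOX/XOX/...]: (2,0)[OOX/XOX/X..]+1* (2,1)[OOX/XOX/.X.]+1 (2,2)[OOX/XOX/..X]+1
p5 O@[OOX/XOX/X..]: (2,1)[OOX/XOX/XO.]-1* (2,2)[OOX/XOX/X.O]-1
p6 X@[OOX/XOX/XO.]: (2,2)[OOX/XOX/XOX]+1*
p7 O@[OOX/XOX/XOX] terminal -1; root [.OX/..X/...] d6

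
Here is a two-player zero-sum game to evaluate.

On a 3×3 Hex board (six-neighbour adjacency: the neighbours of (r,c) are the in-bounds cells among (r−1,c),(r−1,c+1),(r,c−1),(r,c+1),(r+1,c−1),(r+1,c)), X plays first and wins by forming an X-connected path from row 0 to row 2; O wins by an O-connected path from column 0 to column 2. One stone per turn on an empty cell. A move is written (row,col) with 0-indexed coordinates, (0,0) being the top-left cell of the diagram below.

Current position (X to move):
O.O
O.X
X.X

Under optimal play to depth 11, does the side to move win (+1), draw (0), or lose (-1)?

value(O.O/O.X/X.X, X) = -1

[O.O/O.X/X.X] X move#1: (0,1):-1/OXO/O.X/X.X*, (1,1):-1/O.O/OXX/X.X, (2,1):-1/O.O/O.X/XXX
[OXO/O.X/X.X] O move#2: (1,1):+1/OXO/OOX/X.X*, (2,1):-1/OXO/O.X/XOX
[OXO/OOX/X.X] end (terminal -1, X#3); searched O.O/O.X/X.X to 11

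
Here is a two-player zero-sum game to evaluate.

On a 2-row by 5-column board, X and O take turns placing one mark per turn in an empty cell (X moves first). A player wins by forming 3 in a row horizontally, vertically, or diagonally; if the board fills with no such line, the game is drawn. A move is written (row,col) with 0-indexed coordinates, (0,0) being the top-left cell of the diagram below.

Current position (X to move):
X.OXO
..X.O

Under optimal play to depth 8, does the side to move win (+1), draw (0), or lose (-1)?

value(X.OXO/..X.O, X) = +1

ply 1, X at X.OXO/..X.O | (0,1)=+0→XXOXO/..X.O; (1,0)=+0→X.OXO/X.X.O; (1,1)=+1→X.OXO/.XX.O*; (1,3)=+0→X.OXO/..XXO
ply 2, O at X.OXO/.XX.O | (0,1)=-1→XOOXO/.XX.O*; (1,0)=-1→X.OXO/OXX.O; (1,3)=-1→X.OXO/.XXOO
ply 3, X at XOOXO/.XX.O | (1,0)=+1→XOOXO/XXX.O*; (1,3)=+1→XOOXO/.XXXO
ply 4: XOOXO/XXX.O is terminal -1 (O); from X.OXO/..X.O depth 8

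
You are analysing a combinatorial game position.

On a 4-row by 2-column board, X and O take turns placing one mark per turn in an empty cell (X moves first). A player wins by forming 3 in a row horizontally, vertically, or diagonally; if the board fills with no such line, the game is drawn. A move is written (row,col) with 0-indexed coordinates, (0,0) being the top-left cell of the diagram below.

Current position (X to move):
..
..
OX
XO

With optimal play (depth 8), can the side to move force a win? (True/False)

X winning at [../../OX/XO]: False

[../../OX/XO] X move#1: (0,0):+0/X./../OX/XO*, (0,1):+0/.X/../OX/XO, (1,0):+0/../X./OX/XO, (1,1):+0/../.X/OX/XO
[X./../OX/XO] O move#2: (0,1):+0/XO/../OX/XO*, (1,0):+0/X./O./OX/XO, (1,1):+0/X./.O/OX/XO
[XO/../OX/XO] X move#3: (1,0):+0/XO/X./OX/XO*, (1,1):+0/XO/.X/OX/XO
[XO/X./OX/XO] O move#4: (1,1):+0/XO/XO/OX/XO*
[XO/XO/OX/XO] end (terminal +0, X#5); searched ../../OX/XO to 8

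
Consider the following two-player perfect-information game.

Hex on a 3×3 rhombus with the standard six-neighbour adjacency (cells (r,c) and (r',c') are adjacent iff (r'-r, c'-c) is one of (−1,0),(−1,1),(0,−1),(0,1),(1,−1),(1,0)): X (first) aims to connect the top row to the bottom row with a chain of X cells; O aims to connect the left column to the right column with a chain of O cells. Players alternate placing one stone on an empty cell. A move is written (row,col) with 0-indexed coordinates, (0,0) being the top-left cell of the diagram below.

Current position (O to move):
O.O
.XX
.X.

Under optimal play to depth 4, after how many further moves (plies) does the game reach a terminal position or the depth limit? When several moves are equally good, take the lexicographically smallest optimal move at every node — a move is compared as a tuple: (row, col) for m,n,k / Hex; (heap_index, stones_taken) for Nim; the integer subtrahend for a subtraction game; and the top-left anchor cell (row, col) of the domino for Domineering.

PV length from [O.O/.XX/.X.]: 1 ply

[O.O/.XX/.X.] O move#1: (0,1):+1/OOO/.XX/.X.*, (1,0):-1/O.O/OXX/.X., (2,0):-1/O.O/.XX/OX., (2,2):-1/O.O/.XX/.XO
[OOO/.XX/.X.] end (terminal -1, X#2); searched O.O/.XX/.X. to 4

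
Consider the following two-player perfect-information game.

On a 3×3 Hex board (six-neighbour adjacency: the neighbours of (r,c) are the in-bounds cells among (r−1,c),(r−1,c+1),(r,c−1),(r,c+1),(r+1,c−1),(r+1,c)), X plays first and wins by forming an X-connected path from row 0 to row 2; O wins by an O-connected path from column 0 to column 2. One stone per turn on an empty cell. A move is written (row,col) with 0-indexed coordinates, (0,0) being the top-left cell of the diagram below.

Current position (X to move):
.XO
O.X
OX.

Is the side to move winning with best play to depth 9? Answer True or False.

X winning at [.XO/O.X/OX.]: True

ply 1, X at .XO/O.X/OX. | (0,0)=-1→XXO/O.X/OX.; (1,1)=+1→.XO/OXX/OX.*; (2,2)=-1→.XO/O.X/OXX
ply 2: .XO/OXX/OX. is terminal -1 (O); from .XO/O.X/OX. depth 9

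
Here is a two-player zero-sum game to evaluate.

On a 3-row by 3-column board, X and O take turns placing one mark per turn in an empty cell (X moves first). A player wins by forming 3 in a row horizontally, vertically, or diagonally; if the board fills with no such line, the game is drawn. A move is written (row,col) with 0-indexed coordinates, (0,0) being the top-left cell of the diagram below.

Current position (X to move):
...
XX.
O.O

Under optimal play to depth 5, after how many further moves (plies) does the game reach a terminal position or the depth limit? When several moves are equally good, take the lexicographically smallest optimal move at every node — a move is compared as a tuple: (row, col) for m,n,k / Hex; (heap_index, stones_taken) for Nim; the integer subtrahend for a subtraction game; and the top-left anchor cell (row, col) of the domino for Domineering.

[.../XX./O.O] X move#1: (0,0):-1/X../XX./O.O, (0,1):-1/.X./XX./O.O, (0,2):-1/..X/XX./O.O, (1,2):+1/.../XXX/O.O*, (2,1):+1/.../XX./OXO
[.../XXX/O.O] end (terminal -1, O#2); searched .../XX./O.O to 5

PV length from [.../XX./O.O]: 1 ply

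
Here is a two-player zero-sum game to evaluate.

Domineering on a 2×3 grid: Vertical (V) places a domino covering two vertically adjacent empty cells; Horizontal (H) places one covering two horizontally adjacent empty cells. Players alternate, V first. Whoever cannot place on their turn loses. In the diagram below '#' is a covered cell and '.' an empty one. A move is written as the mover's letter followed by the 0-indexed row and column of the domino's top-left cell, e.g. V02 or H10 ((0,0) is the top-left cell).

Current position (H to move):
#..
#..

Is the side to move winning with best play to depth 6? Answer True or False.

[#../#..] H move#1: H01:+1/###/#..*, H11:+1/#../###
[###/#..] end (terminal -1, V#2); searched #../#.. to 6

H winning at [#../#..]: True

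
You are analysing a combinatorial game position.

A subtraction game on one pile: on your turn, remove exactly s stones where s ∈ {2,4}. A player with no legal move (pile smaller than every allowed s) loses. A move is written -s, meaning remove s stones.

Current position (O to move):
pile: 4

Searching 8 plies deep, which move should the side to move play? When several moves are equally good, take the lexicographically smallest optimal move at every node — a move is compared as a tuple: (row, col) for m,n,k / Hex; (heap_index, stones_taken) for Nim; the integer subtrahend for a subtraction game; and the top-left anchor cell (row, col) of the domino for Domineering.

p1 O@[4]: -2[2]-1 -4[0]+1*
p2 X@[0] terminal -1; root [4] d8

O's best at [4]: -4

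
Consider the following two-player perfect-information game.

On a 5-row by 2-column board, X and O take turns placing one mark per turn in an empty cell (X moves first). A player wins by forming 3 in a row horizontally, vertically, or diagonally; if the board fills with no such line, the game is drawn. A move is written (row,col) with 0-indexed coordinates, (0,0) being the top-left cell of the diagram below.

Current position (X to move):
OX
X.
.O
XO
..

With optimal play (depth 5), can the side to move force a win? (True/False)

ply 1, X at OX/X./.O/XO/.. | (1,1)=-1→OX/XX/.O/XO/..; (2,0)=+1→OX/X./XO/XO/..*; (4,0)=-1→OX/X./.O/XO/X.; (4,1)=-1→OX/X./.O/XO/.X
ply 2: OX/X./XO/XO/.. is terminal -1 (O); from OX/X./.O/XO/.. depth 5

X winning at [OX/X./.O/XO/..]: True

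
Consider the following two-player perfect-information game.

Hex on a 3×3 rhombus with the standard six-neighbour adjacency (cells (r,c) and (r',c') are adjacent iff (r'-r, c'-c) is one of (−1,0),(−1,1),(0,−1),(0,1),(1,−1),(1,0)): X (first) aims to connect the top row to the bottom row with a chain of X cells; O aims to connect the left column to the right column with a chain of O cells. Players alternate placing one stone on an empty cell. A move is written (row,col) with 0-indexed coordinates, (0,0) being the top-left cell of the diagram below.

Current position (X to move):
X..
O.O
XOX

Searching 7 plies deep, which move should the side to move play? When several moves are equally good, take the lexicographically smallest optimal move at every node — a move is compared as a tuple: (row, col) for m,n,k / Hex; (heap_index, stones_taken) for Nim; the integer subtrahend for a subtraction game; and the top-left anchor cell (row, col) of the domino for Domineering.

[X../O.O/XOX] X move#1: (0,1):-1/XX./O.O/XOX, (0,2):-1/X.X/O.O/XOX, (1,1):+1/X../OXO/XOX*
[X../OXO/XOX] O move#2: (0,1):-1/XO./OXO/XOX*, (0,2):-1/X.O/OXO/XOX
[XO./OXO/XOX] X move#3: (0,2):+1/XOX/OXO/XOX*
[XOX/OXO/XOX] end (terminal -1, O#4); searched X../O.O/XOX to 7

X's best at [X../O.O/XOX]: (1,1)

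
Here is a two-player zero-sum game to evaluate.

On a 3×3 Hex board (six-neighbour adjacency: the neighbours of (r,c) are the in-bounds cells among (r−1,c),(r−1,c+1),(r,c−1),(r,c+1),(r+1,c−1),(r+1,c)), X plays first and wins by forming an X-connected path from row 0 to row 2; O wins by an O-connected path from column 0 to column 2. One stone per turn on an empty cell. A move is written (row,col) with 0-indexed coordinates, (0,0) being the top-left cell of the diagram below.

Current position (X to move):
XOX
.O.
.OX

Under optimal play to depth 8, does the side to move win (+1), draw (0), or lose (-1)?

p1 X@[XOX/.O./.OX]: (1,0)[XOX/XO./.OX]+1* (1,2)[XOX/.OX/.OX]+1 (2,0)[XOX/.O./XOX]+1
p2 O@[XOX/XO./.OX]: (1,2)[XOX/XOO/.OX]-1* (2,0)[XOX/XO./OOX]-1
p3 X@[XOX/XOO/.OX]: (2,0)[XOX/XOO/XOX]+1*
p4 O@[XOX/XOO/XOX] terminal -1; root [XOX/.O./.OX] d8

value(XOX/.O./.OX, X) = +1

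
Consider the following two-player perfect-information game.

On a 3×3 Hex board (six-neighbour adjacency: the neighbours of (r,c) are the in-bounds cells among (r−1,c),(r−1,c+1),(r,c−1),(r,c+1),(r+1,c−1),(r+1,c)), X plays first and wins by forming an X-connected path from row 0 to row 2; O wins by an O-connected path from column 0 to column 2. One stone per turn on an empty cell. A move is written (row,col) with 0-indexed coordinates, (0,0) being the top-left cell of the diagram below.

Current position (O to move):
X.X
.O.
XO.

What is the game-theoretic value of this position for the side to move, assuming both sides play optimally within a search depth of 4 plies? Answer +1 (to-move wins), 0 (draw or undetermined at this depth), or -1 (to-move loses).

value(X.X/.O./XO., O) = +1

p1 O@[X.X/.O./XO.]: (0,1)[XOX/.O./XO.]-1 (1,0)[X.X/OO./XO.]+1* (1,2)[X.X/.OO/XO.]-1 (2,2)[X.X/.O./XOO]-1
p2 X@[X.X/OO./XO.]: (0,1)[XXX/OO./XO.]-1* (1,2)[X.X/OOX/XO.]-1 (2,2)[X.X/OO./XOX]-1
p3 O@[XXX/OO./XO.]: (1,2)[XXX/OOO/XO.]+1* (2,2)[XXX/OO./XOO]+1
p4 X@[XXX/OOO/XO.] terminal -1; root [X.X/.O./XO.] d4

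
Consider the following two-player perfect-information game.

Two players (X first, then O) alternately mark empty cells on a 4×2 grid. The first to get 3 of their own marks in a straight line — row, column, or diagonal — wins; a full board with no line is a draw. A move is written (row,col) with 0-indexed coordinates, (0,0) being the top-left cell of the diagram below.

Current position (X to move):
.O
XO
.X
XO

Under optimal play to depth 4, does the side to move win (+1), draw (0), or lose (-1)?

value(.O/XO/.X/XO, X) = +1

ply 1, X at .O/XO/.X/XO | (0,0)=+0→XO/XO/.X/XO; (2,0)=+1→.O/XO/XX/XO*
ply 2: .O/XO/XX/XO is terminal -1 (O); from .O/XO/.X/XO depth 4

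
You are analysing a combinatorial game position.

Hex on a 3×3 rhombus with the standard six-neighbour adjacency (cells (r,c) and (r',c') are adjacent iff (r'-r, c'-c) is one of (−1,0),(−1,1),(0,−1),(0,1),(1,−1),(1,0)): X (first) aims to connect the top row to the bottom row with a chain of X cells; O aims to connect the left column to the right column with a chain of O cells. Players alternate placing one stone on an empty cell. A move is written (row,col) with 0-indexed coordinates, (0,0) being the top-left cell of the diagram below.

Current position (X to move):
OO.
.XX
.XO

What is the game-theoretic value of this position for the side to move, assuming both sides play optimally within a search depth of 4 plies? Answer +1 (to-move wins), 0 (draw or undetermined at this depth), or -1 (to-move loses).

value(OO./.XX/.XO, X) = +1

p1 X@[OO./.XX/.XO]: (0,2)[OOX/.XX/.XO]+1* (1,0)[OO./XXX/.XO]-1 (2,0)[OO./.XX/XXO]-1
p2 O@[OOX/.XX/.XO] terminal -1; root [OO./.XX/.XO] d4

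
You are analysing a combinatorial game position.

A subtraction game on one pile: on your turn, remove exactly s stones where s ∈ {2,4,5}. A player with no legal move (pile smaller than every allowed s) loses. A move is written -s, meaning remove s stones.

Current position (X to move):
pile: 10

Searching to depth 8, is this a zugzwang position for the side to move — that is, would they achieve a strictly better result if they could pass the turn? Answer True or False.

zugzwang(10, X) = False

[10] X move#1: -2:+1/8*, -4:-1/6, -5:-1/5
[8] O move#2: -2:-1/6*, -4:-1/4, -5:-1/3
[6] X move#3: -2:-1/4, -4:-1/2, -5:+1/1*
[1] end (terminal -1, O#4); searched 10 to 8
suppose X passes — search the same position with O to move:
pass> [10] O move#1: -2:+1/8*, -4:-1/6, -5:-1/5
pass> [8] X move#2: -2:-1/6*, -4:-1/4, -5:-1/3
pass> [6] O move#3: -2:-1/4, -4:-1/2, -5:+1/1*
pass> [1] end (terminal -1, X#4); searched 10 to 8
for X: play +1, pass -1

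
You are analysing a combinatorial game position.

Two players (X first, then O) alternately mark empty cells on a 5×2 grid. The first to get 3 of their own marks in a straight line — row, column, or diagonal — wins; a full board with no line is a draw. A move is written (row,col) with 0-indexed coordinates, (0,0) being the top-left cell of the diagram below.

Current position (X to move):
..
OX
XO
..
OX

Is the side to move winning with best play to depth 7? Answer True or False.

[../OX/XO/../OX] X move#1: (0,0):+0/X./OX/XO/../OX*, (0,1):+0/.X/OX/XO/../OX, (3,0):+0/../OX/XO/X./OX, (3,1):+0/../OX/XO/.X/OX
[X./OX/XO/../OX] O move#2: (0,1):+0/XO/OX/XO/../OX*, (3,0):+0/X./OX/XO/O./OX, (3,1):+0/X./OX/XO/.O/OX
[XO/OX/XO/../OX] X move#3: (3,0):+0/XO/OX/XO/X./OX*, (3,1):+0/XO/OX/XO/.X/OX
[XO/OX/XO/X./OX] O move#4: (3,1):+0/XO/OX/XO/XO/OX*
[XO/OX/XO/XO/OX] end (terminal +0, X#5); searched ../OX/XO/../OX to 7

X winning at [../OX/XO/../OX]: False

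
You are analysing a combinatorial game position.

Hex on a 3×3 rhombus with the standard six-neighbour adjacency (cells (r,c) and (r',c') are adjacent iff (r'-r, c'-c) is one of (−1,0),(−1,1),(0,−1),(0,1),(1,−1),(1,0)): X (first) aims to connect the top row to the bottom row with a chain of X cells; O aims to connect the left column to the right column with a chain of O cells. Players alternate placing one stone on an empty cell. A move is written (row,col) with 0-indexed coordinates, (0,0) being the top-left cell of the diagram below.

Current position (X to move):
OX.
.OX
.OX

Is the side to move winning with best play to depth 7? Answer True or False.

X winning at [OX./.OX/.OX]: True

[OX./.OX/.OX] X move#1: (0,2):+1/OXX/.OX/.OX*, (1,0):+1/OX./XOX/.OX, (2,0):+1/OX./.OX/XOX
[OXX/.OX/.OX] end (terminal -1, O#2); searched OX./.OX/.OX to 7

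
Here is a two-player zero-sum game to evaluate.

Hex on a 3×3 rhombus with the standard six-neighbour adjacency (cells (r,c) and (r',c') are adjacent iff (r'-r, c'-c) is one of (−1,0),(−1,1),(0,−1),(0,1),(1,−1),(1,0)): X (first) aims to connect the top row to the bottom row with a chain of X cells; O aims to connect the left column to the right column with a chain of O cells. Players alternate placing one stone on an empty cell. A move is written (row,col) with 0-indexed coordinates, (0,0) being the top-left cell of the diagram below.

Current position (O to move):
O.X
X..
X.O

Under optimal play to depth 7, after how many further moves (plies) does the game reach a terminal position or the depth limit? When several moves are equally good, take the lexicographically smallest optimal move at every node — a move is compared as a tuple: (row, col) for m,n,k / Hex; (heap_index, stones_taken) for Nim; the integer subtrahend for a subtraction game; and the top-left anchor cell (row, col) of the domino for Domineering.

p1 O@[O.X/X../X.O]: (0,1)[OOX/X../X.O]-1* (1,1)[O.X/XO./X.O]-1 (1,2)[O.X/X.O/X.O]-1 (2,1)[O.X/X../XOO]-1
p2 X@[OOX/X../X.O]: (1,1)[OOX/XX./X.O]+1* (1,2)[OOX/X.X/X.O]+1 (2,1)[OOX/X../XXO]+1
p3 O@[OOX/XX./X.O] terminal -1; root [O.X/X../X.O] d7

PV length from [O.X/X../X.O]: 2 plies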